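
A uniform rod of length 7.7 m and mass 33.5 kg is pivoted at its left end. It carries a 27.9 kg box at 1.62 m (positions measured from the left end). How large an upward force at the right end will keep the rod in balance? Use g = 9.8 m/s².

F ≈ 222 N

Sum moments about the left end (the unknown pivot reaction has zero arm there).
Beam weight: 33.5 × 9.8 = 328.3 N down at 3.85 m → arm 3.85 m, τ = 328.3 × 3.85 = 1264 N·m clockwise.
Box: 27.9 × 9.8 = 273.4 N down at 1.62 m → arm 1.62 m, τ = 273.4 × 1.62 = 442.9 N·m clockwise.
Net moment of the loads = 1707 N·m clockwise.
The upward force F acts at the right end, arm 7.7 m, giving F × 7.7 counterclockwise.
Setting net torque to zero: F × 7.7 = 1707 → F = 1707 / 7.7 = 222 N.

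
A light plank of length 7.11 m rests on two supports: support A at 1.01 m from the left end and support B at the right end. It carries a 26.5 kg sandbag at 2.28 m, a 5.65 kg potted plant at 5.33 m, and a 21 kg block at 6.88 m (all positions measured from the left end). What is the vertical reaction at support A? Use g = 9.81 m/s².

Take moments about support B.
Sandbag: 26.5 × 9.81 = 260 N down at 2.28 m → arm 4.83 m, τ = 260 × 4.83 = 1256 N·m counterclockwise.
Potted plant: 5.65 × 9.81 = 55.43 N down at 5.33 m → arm 1.78 m, τ = 55.43 × 1.78 = 98.67 N·m counterclockwise.
Block: 21 × 9.81 = 206 N down at 6.88 m → arm 0.23 m, τ = 206 × 0.23 = 47.38 N·m counterclockwise.
Net load moment about support B = 1402 N·m counterclockwise.
Reaction R at support A is upward at 1.01 m, arm 6.1 m → moment R × 6.1 clockwise.
Balancing moments: R × 6.1 = 1402, giving R = 230 N.

R_A ≈ 230 N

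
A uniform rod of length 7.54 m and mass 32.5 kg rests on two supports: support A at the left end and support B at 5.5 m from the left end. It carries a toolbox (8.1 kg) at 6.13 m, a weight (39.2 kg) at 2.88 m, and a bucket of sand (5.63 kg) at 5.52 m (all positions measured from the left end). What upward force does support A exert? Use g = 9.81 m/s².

R_A ≈ 274 N

Take moments about support B.
Beam weight: 32.5 × 9.81 = 318.8 N down at 3.77 m → arm 1.73 m, τ = 318.8 × 1.73 = 551.5 N·m counterclockwise.
Toolbox: 8.1 × 9.81 = 79.46 N down at 6.13 m → arm 0.63 m, τ = 79.46 × 0.63 = 50.06 N·m clockwise.
Weight: 39.2 × 9.81 = 384.6 N down at 2.88 m → arm 2.62 m, τ = 384.6 × 2.62 = 1008 N·m counterclockwise.
Bucket of sand: 5.63 × 9.81 = 55.23 N down at 5.52 m → arm 0.02 m, τ = 55.23 × 0.02 = 1.105 N·m clockwise.
Net load moment about support B = 1508 N·m counterclockwise.
Reaction R at support A is upward at 0 m, arm 5.5 m → moment R × 5.5 clockwise.
Στ = 0 ⇒ R × 5.5 = 1508 ⇒ R = 274 N.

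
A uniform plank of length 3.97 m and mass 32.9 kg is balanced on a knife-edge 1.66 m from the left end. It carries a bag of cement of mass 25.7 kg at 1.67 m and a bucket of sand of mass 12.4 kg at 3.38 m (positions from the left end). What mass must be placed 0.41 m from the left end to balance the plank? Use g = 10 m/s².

Sum moments about the knife-edge (at 1.66 m from the left end) (the support reaction has zero arm there).
Beam weight: 32.9 × 10 = 329 N down at 1.985 m → arm 0.325 m, τ = 329 × 0.325 = 106.9 N·m clockwise.
Bag of cement: 25.7 × 10 = 257 N down at 1.67 m → arm 0.01 m, τ = 257 × 0.01 = 2.57 N·m clockwise.
Bucket of sand: 12.4 × 10 = 124 N down at 3.38 m → arm 1.72 m, τ = 124 × 1.72 = 213.3 N·m clockwise.
Net moment of known loads = 322.8 N·m clockwise.
An unknown mass m at 0.41 m has arm 1.25 m; its moment is m·g·1.25 counterclockwise.
Balancing moments: m × 10 × 1.25 = 322.8, giving m = 322.8 / (10 × 1.25) = 25.8 kg.

m ≈ 25.8 kg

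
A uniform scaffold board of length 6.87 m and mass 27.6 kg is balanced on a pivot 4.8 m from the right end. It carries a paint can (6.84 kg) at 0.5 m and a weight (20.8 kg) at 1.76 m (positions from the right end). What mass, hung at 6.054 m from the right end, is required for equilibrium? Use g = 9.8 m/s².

Sum moments about the pivot (at 4.8 m from the right end) (the support reaction has zero arm there).
Beam weight: 27.6 × 9.8 = 270.5 N down at 3.435 m → arm 1.365 m, τ = 270.5 × 1.365 = 369.2 N·m clockwise.
Paint can: 6.84 × 9.8 = 67.03 N down at 0.5 m → arm 4.3 m, τ = 67.03 × 4.3 = 288.2 N·m clockwise.
Weight: 20.8 × 9.8 = 203.8 N down at 1.76 m → arm 3.04 m, τ = 203.8 × 3.04 = 619.6 N·m clockwise.
Net moment of known loads = 1277 N·m clockwise.
An unknown mass m at 6.054 m has arm 1.254 m; its moment is m·g·1.254 counterclockwise.
For rotational equilibrium, m × 9.8 × 1.254 = 1277, so m = 1277 / (9.8 × 1.254) = 104 kg.

m ≈ 104 kg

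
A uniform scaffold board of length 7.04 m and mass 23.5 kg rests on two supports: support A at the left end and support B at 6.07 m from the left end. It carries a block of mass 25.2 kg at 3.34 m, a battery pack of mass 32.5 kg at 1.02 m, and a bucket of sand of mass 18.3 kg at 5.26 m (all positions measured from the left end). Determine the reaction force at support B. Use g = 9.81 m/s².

R_B ≈ 479 N

Taking torques about support A:
Beam weight: 23.5 × 9.81 = 230.5 N down at 3.52 m → arm 3.52 m, τ = 230.5 × 3.52 = 811.4 N·m clockwise.
Block: 25.2 × 9.81 = 247.2 N down at 3.34 m → arm 3.34 m, τ = 247.2 × 3.34 = 825.6 N·m clockwise.
Battery pack: 32.5 × 9.81 = 318.8 N down at 1.02 m → arm 1.02 m, τ = 318.8 × 1.02 = 325.2 N·m clockwise.
Bucket of sand: 18.3 × 9.81 = 179.5 N down at 5.26 m → arm 5.26 m, τ = 179.5 × 5.26 = 944.2 N·m clockwise.
Net load moment about support A = 2906 N·m clockwise.
Reaction R at support B is upward at 6.07 m, arm 6.07 m → moment R × 6.07 counterclockwise.
For rotational equilibrium, R × 6.07 = 2906, so R = 479 N.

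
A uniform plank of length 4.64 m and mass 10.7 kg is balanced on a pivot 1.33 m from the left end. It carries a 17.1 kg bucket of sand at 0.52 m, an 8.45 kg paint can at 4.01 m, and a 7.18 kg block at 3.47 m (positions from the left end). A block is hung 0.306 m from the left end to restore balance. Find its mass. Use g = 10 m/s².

Sum moments about the pivot (at 1.33 m from the left end) (the support reaction has zero arm there).
Beam weight: 10.7 × 10 = 107 N down at 2.32 m → arm 0.99 m, τ = 107 × 0.99 = 105.9 N·m clockwise.
Bucket of sand: 17.1 × 10 = 171 N down at 0.52 m → arm 0.81 m, τ = 171 × 0.81 = 138.5 N·m counterclockwise.
Paint can: 8.45 × 10 = 84.5 N down at 4.01 m → arm 2.68 m, τ = 84.5 × 2.68 = 226.5 N·m clockwise.
Block: 7.18 × 10 = 71.8 N down at 3.47 m → arm 2.14 m, τ = 71.8 × 2.14 = 153.7 N·m clockwise.
Net moment of known loads = 347.6 N·m clockwise.
An unknown mass m at 0.306 m has arm 1.024 m; its moment is m·g·1.024 counterclockwise.
Balancing moments: m × 10 × 1.024 = 347.6, giving m = 347.6 / (10 × 1.024) = 33.9 kg.

m ≈ 33.9 kg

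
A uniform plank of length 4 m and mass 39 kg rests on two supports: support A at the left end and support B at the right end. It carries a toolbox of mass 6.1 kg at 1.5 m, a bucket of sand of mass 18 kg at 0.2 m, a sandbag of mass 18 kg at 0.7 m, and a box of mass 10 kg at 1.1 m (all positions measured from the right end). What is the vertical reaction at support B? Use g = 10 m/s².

Taking torques about support A:
Beam weight: 39 × 10 = 390 N down at 2 m → arm 2 m, τ = 390 × 2 = 780 N·m clockwise.
Toolbox: 6.1 × 10 = 61 N down at 1.5 m → arm 2.5 m, τ = 61 × 2.5 = 152.5 N·m clockwise.
Bucket of sand: 18 × 10 = 180 N down at 0.2 m → arm 3.8 m, τ = 180 × 3.8 = 684 N·m clockwise.
Sandbag: 18 × 10 = 180 N down at 0.7 m → arm 3.3 m, τ = 180 × 3.3 = 594 N·m clockwise.
Box: 10 × 10 = 100 N down at 1.1 m → arm 2.9 m, τ = 100 × 2.9 = 290 N·m clockwise.
Net load moment about support A = 2500 N·m clockwise.
Reaction R at support B is upward at 0 m, arm 4 m → moment R × 4 counterclockwise.
For rotational equilibrium, R × 4 = 2500, so R = 625 N.

R_B ≈ 625 N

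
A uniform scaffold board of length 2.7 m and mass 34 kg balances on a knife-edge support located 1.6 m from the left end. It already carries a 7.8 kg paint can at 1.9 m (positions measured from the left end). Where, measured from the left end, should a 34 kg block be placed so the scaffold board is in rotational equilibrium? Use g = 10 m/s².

Choose the knife-edge support (at 1.6 m from the left end) as the axis so the support reaction has zero arm there.
Beam weight: 34 × 10 = 340 N down at 1.35 m → arm 0.25 m, τ = 340 × 0.25 = 85 N·m counterclockwise.
Paint can: 7.8 × 10 = 78 N down at 1.9 m → arm 0.3 m, τ = 78 × 0.3 = 23.4 N·m clockwise.
Net moment of existing loads = 61.6 N·m counterclockwise.
The block weighs 34 × 10 = 340 N and must supply an equal clockwise moment, so its lever arm about the knife-edge support is 61.6 / 340 = 0.181 m.
That puts it at 1.6 + 0.181 = 1.78 m from the left end.

x ≈ 1.78 m from the left end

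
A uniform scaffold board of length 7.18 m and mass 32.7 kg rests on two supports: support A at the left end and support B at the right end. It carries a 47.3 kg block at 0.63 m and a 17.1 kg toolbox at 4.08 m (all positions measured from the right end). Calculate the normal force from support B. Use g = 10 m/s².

About support A:
Beam weight: 32.7 × 10 = 327 N down at 3.59 m → arm 3.59 m, τ = 327 × 3.59 = 1174 N·m clockwise.
Block: 47.3 × 10 = 473 N down at 0.63 m → arm 6.55 m, τ = 473 × 6.55 = 3098 N·m clockwise.
Toolbox: 17.1 × 10 = 171 N down at 4.08 m → arm 3.1 m, τ = 171 × 3.1 = 530.1 N·m clockwise.
Net load moment about support A = 4802 N·m clockwise.
Reaction R at support B is upward at 0 m, arm 7.18 m → moment R × 7.18 counterclockwise.
Στ = 0 ⇒ R × 7.18 = 4802 ⇒ R = 669 N.

R_B ≈ 669 N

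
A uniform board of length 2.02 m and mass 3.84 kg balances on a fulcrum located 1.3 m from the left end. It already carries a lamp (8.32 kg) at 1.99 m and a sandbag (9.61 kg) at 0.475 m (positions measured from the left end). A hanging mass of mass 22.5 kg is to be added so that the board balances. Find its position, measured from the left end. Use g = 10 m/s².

x ≈ 1.45 m from the left end

About the fulcrum (at 1.3 m from the left end):
Beam weight: 3.84 × 10 = 38.4 N down at 1.01 m → arm 0.29 m, τ = 38.4 × 0.29 = 11.14 N·m counterclockwise.
Lamp: 8.32 × 10 = 83.2 N down at 1.99 m → arm 0.69 m, τ = 83.2 × 0.69 = 57.41 N·m clockwise.
Sandbag: 9.61 × 10 = 96.1 N down at 0.475 m → arm 0.825 m, τ = 96.1 × 0.825 = 79.28 N·m counterclockwise.
Net moment of existing loads = 33.01 N·m counterclockwise.
The hanging mass weighs 22.5 × 10 = 225 N and must supply an equal clockwise moment, so its lever arm about the fulcrum is 33.01 / 225 = 0.147 m.
That puts it at 1.3 + 0.147 = 1.45 m from the left end.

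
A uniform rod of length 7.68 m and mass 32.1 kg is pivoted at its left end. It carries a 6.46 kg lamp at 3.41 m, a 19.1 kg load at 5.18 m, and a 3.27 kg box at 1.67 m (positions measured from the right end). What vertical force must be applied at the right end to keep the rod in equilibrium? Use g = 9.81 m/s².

Sum moments about the left end (the unknown pivot reaction has zero arm there).
Beam weight: 32.1 × 9.81 = 314.9 N down at 3.84 m → arm 3.84 m, τ = 314.9 × 3.84 = 1209 N·m clockwise.
Lamp: 6.46 × 9.81 = 63.37 N down at 3.41 m → arm 4.27 m, τ = 63.37 × 4.27 = 270.6 N·m clockwise.
Load: 19.1 × 9.81 = 187.4 N down at 5.18 m → arm 2.5 m, τ = 187.4 × 2.5 = 468.5 N·m clockwise.
Box: 3.27 × 9.81 = 32.08 N down at 1.67 m → arm 6.01 m, τ = 32.08 × 6.01 = 192.8 N·m clockwise.
Net moment of the loads = 2141 N·m clockwise.
The upward force F acts at the right end, arm 7.68 m, giving F × 7.68 counterclockwise.
Balancing moments: F × 7.68 = 2141, giving F = 2141 / 7.68 = 279 N.

F ≈ 279 N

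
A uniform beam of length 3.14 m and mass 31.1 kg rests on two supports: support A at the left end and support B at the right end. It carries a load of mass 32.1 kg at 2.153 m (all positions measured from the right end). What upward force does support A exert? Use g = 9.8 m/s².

R_A ≈ 368 N

Take moments about support B.
Beam weight: 31.1 × 9.8 = 304.8 N down at 1.57 m → arm 1.57 m, τ = 304.8 × 1.57 = 478.5 N·m counterclockwise.
Load: 32.1 × 9.8 = 314.6 N down at 2.153 m → arm 2.153 m, τ = 314.6 × 2.153 = 677.3 N·m counterclockwise.
Net load moment about support B = 1156 N·m counterclockwise.
Reaction R at support A is upward at 3.14 m, arm 3.14 m → moment R × 3.14 clockwise.
For rotational equilibrium, R × 3.14 = 1156, so R = 368 N.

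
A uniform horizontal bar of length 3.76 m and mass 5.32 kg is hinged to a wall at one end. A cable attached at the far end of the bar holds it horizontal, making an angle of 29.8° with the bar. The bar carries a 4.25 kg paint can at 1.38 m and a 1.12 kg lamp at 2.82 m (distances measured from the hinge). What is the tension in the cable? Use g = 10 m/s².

T ≈ 102 N

Taking torques about the hinge:
Beam weight: 5.32 × 10 = 53.2 N down at 1.88 m → arm 1.88 m, τ = 53.2 × 1.88 = 100 N·m clockwise.
Paint can: 4.25 × 10 = 42.5 N down at 1.38 m → arm 1.38 m, τ = 42.5 × 1.38 = 58.65 N·m clockwise.
Lamp: 1.12 × 10 = 11.2 N down at 2.82 m → arm 2.82 m, τ = 11.2 × 2.82 = 31.58 N·m clockwise.
Total clockwise load moment = 190.2 N·m.
The cable tension T acts at 3.76 m; only its component perpendicular to the bar, T sinθ, produces torque. sin 29.8° = 0.497.
For rotational equilibrium, T × 3.76 × 0.497 = 190.2, so T = 190.2 / 1.869 = 102 N.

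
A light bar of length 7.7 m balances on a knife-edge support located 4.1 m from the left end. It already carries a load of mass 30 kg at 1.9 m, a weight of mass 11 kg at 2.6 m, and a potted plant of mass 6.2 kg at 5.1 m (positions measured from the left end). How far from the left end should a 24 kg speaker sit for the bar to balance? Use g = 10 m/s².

x ≈ 7.28 m from the left end

Choose the knife-edge support (at 4.1 m from the left end) as the axis so the support reaction has zero arm there.
Load: 30 × 10 = 300 N down at 1.9 m → arm 2.2 m, τ = 300 × 2.2 = 660 N·m counterclockwise.
Weight: 11 × 10 = 110 N down at 2.6 m → arm 1.5 m, τ = 110 × 1.5 = 165 N·m counterclockwise.
Potted plant: 6.2 × 10 = 62 N down at 5.1 m → arm 1 m, τ = 62 × 1 = 62 N·m clockwise.
Net moment of existing loads = 763 N·m counterclockwise.
The speaker weighs 24 × 10 = 240 N and must supply an equal clockwise moment, so its lever arm about the knife-edge support is 763 / 240 = 3.18 m.
That puts it at 4.1 + 3.18 = 7.28 m from the left end.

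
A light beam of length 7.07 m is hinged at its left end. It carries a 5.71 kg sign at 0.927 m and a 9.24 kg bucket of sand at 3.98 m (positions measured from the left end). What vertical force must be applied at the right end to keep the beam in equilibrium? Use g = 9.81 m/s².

F ≈ 58.4 N

Take moments about the left end.
Sign: 5.71 × 9.81 = 56.02 N down at 0.927 m → arm 0.927 m, τ = 56.02 × 0.927 = 51.93 N·m clockwise.
Bucket of sand: 9.24 × 9.81 = 90.64 N down at 3.98 m → arm 3.98 m, τ = 90.64 × 3.98 = 360.7 N·m clockwise.
Net moment of the loads = 412.6 N·m clockwise.
The upward force F acts at the right end, arm 7.07 m, giving F × 7.07 counterclockwise.
For rotational equilibrium, F × 7.07 = 412.6, so F = 412.6 / 7.07 = 58.4 N.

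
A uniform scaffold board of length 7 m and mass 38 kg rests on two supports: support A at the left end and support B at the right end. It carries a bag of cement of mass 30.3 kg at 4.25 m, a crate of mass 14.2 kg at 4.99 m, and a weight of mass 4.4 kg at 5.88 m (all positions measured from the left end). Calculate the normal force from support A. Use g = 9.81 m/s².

R_A ≈ 350 N

Choose support B as the axis so its reaction then has zero moment arm.
Beam weight: 38 × 9.81 = 372.8 N down at 3.5 m → arm 3.5 m, τ = 372.8 × 3.5 = 1305 N·m counterclockwise.
Bag of cement: 30.3 × 9.81 = 297.2 N down at 4.25 m → arm 2.75 m, τ = 297.2 × 2.75 = 817.3 N·m counterclockwise.
Crate: 14.2 × 9.81 = 139.3 N down at 4.99 m → arm 2.01 m, τ = 139.3 × 2.01 = 280 N·m counterclockwise.
Weight: 4.4 × 9.81 = 43.16 N down at 5.88 m → arm 1.12 m, τ = 43.16 × 1.12 = 48.34 N·m counterclockwise.
Net load moment about support B = 2451 N·m counterclockwise.
Reaction R at support A is upward at 0 m, arm 7 m → moment R × 7 clockwise.
Balancing moments: R × 7 = 2451, giving R = 350 N.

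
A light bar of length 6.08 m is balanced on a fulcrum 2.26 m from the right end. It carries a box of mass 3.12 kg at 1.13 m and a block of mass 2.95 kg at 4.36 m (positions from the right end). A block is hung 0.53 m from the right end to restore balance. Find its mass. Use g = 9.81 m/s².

m ≈ 1.54 kg

About the fulcrum (at 2.26 m from the right end):
Box: 3.12 × 9.81 = 30.61 N down at 1.13 m → arm 1.13 m, τ = 30.61 × 1.13 = 34.59 N·m clockwise.
Block: 2.95 × 9.81 = 28.94 N down at 4.36 m → arm 2.1 m, τ = 28.94 × 2.1 = 60.77 N·m counterclockwise.
Net moment of known loads = 26.18 N·m counterclockwise.
An unknown mass m at 0.53 m has arm 1.73 m; its moment is m·g·1.73 clockwise.
Balancing moments: m × 9.81 × 1.73 = 26.18, giving m = 26.18 / (9.81 × 1.73) = 1.54 kg.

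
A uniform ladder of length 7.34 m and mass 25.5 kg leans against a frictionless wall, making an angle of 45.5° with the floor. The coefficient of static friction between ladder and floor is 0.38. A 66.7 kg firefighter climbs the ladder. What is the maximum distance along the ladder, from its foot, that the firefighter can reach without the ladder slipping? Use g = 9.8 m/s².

d ≈ 2.52 m

Take moments about the foot of the ladder.
Ladder weight 25.5×9.8 = 249.9 N acts at 3.67 m along the ladder; its horizontal arm is 3.67·cos45.5° = 2.572 m → τ = 642.7 N·m clockwise.
Firefighter weight 66.7×9.8 = 653.7 N at distance d → arm d·cos45.5° → τ = 653.7·d·0.7009 clockwise.
Wall normal N at the top has arm L sinθ = 5.235 m counterclockwise, so Στ = 0 gives N·5.235 = 642.7 + 458.2·d.
ΣFy = 0 ⇒ N_floor = 903.6 N, so the maximum friction is μ_s·N_floor = 0.38×903.6 = 343.4 N. ΣFx = 0 ⇒ N_wall = f, so at the slipping point N = 343.4 N.
Substituting: 343.4×5.235 = 642.7 + 458.2·d ⇒ d = (1798 − 642.7) / 458.2 = 2.52 m.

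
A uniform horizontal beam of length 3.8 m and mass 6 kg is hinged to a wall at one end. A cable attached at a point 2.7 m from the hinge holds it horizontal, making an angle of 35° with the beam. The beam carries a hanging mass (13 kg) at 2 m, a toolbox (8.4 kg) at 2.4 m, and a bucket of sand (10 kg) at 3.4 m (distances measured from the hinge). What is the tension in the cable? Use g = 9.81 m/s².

About the hinge:
Beam weight: 6 × 9.81 = 58.86 N down at 1.9 m → arm 1.9 m, τ = 58.86 × 1.9 = 111.8 N·m clockwise.
Hanging mass: 13 × 9.81 = 127.5 N down at 2 m → arm 2 m, τ = 127.5 × 2 = 255 N·m clockwise.
Toolbox: 8.4 × 9.81 = 82.4 N down at 2.4 m → arm 2.4 m, τ = 82.4 × 2.4 = 197.8 N·m clockwise.
Bucket of sand: 10 × 9.81 = 98.1 N down at 3.4 m → arm 3.4 m, τ = 98.1 × 3.4 = 333.5 N·m clockwise.
Total clockwise load moment = 898.1 N·m.
The cable tension T acts at 2.7 m; only its component perpendicular to the beam, T sinθ, produces torque. sin 35° = 0.5736.
Balancing moments: T × 2.7 × 0.5736 = 898.1, giving T = 898.1 / 1.549 = 580 N.

T ≈ 580 N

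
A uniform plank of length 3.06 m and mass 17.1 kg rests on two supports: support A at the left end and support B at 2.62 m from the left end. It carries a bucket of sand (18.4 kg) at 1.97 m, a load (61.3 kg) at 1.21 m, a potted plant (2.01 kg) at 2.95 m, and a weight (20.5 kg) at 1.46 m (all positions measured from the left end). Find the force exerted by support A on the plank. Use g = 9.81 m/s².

R_A ≈ 525 N

Taking torques about support B:
Beam weight: 17.1 × 9.81 = 167.8 N down at 1.53 m → arm 1.09 m, τ = 167.8 × 1.09 = 182.9 N·m counterclockwise.
Bucket of sand: 18.4 × 9.81 = 180.5 N down at 1.97 m → arm 0.65 m, τ = 180.5 × 0.65 = 117.3 N·m counterclockwise.
Load: 61.3 × 9.81 = 601.4 N down at 1.21 m → arm 1.41 m, τ = 601.4 × 1.41 = 848 N·m counterclockwise.
Potted plant: 2.01 × 9.81 = 19.72 N down at 2.95 m → arm 0.33 m, τ = 19.72 × 0.33 = 6.508 N·m clockwise.
Weight: 20.5 × 9.81 = 201.1 N down at 1.46 m → arm 1.16 m, τ = 201.1 × 1.16 = 233.3 N·m counterclockwise.
Net load moment about support B = 1375 N·m counterclockwise.
Reaction R at support A is upward at 0 m, arm 2.62 m → moment R × 2.62 clockwise.
For rotational equilibrium, R × 2.62 = 1375, so R = 525 N.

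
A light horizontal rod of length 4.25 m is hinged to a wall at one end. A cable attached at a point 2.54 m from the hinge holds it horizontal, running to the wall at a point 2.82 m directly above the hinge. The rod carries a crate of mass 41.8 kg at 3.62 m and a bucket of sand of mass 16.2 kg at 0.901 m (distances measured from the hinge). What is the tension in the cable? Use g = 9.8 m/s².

Choose the hinge as the axis so the unknown hinge reaction has zero arm there.
Crate: 41.8 × 9.8 = 409.6 N down at 3.62 m → arm 3.62 m, τ = 409.6 × 3.62 = 1483 N·m clockwise.
Bucket of sand: 16.2 × 9.8 = 158.8 N down at 0.901 m → arm 0.901 m, τ = 158.8 × 0.901 = 143.1 N·m clockwise.
Total clockwise load moment = 1626 N·m.
The cable tension T acts at 2.54 m; only its component perpendicular to the rod, T sinθ, produces torque. sinθ = h/√(h²+d²) = 2.82/√(2.82²+2.54²) = 0.743.
Setting net torque to zero: T × 2.54 × 0.743 = 1626 → T = 1626 / 1.887 = 862 N.

T ≈ 862 N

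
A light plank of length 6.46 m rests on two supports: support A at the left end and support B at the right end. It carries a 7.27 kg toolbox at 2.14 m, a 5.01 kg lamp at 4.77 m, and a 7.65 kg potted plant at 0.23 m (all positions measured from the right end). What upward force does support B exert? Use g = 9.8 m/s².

R_B ≈ 133 N

Choose support A as the axis so its reaction then has zero moment arm.
Toolbox: 7.27 × 9.8 = 71.25 N down at 2.14 m → arm 4.32 m, τ = 71.25 × 4.32 = 307.8 N·m clockwise.
Lamp: 5.01 × 9.8 = 49.1 N down at 4.77 m → arm 1.69 m, τ = 49.1 × 1.69 = 82.98 N·m clockwise.
Potted plant: 7.65 × 9.8 = 74.97 N down at 0.23 m → arm 6.23 m, τ = 74.97 × 6.23 = 467.1 N·m clockwise.
Net load moment about support A = 857.9 N·m clockwise.
Reaction R at support B is upward at 0 m, arm 6.46 m → moment R × 6.46 counterclockwise.
Στ = 0 ⇒ R × 6.46 = 857.9 ⇒ R = 133 N.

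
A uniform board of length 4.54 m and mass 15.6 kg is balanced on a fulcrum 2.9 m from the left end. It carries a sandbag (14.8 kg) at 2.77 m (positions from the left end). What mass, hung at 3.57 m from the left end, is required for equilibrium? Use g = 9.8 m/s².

m ≈ 17.5 kg

About the fulcrum (at 2.9 m from the left end):
Beam weight: 15.6 × 9.8 = 152.9 N down at 2.27 m → arm 0.63 m, τ = 152.9 × 0.63 = 96.33 N·m counterclockwise.
Sandbag: 14.8 × 9.8 = 145 N down at 2.77 m → arm 0.13 m, τ = 145 × 0.13 = 18.85 N·m counterclockwise.
Net moment of known loads = 115.2 N·m counterclockwise.
An unknown mass m at 3.57 m has arm 0.67 m; its moment is m·g·0.67 clockwise.
Balancing moments: m × 9.8 × 0.67 = 115.2, giving m = 115.2 / (9.8 × 0.67) = 17.5 kg.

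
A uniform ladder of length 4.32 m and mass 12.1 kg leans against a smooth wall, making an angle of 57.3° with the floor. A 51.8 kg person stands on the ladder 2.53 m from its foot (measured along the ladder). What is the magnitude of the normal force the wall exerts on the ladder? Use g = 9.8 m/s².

Sum moments about the foot of the ladder (the floor normal and friction both act there and drop out).
Ladder weight 12.1×9.8 = 118.6 N acts at 2.16 m along the ladder; its horizontal arm is 2.16·cos57.3° = 1.167 m → τ = 138.4 N·m clockwise.
Person: 51.8×9.8 = 507.6 N at 2.53 m → arm 1.367 m → τ = 693.9 N·m clockwise.
Wall normal N acts horizontally at the top; its moment arm is the height L sinθ = 4.32·sin57.3° = 3.635 m, counterclockwise.
Balancing moments: N × 3.635 = 832.3, giving N = 229 N.

N_wall ≈ 229 N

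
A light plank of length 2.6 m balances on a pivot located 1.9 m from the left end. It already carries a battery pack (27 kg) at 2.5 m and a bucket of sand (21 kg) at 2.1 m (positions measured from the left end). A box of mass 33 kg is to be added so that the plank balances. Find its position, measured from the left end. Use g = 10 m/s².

x ≈ 1.28 m from the left end

Take moments about the pivot (at 1.9 m from the left end).
Battery pack: 27 × 10 = 270 N down at 2.5 m → arm 0.6 m, τ = 270 × 0.6 = 162 N·m clockwise.
Bucket of sand: 21 × 10 = 210 N down at 2.1 m → arm 0.2 m, τ = 210 × 0.2 = 42 N·m clockwise.
Net moment of existing loads = 204 N·m clockwise.
The box weighs 33 × 10 = 330 N and must supply an equal counterclockwise moment, so its lever arm about the pivot is 204 / 330 = 0.618 m.
That puts it at 1.9 − 0.618 = 1.28 m from the left end.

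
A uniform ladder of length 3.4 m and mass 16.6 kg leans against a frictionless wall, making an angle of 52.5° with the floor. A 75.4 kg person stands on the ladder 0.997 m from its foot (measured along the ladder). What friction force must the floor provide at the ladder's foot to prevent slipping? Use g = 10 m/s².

f ≈ 233 N

Taking torques about the foot of the ladder:
Ladder weight 16.6×10 = 166 N acts at 1.7 m along the ladder; its horizontal arm is 1.7·cos52.5° = 1.035 m → τ = 171.8 N·m clockwise.
Person: 75.4×10 = 754 N at 0.997 m → arm 0.6069 m → τ = 457.6 N·m clockwise.
Wall normal N acts horizontally at the top; its moment arm is the height L sinθ = 3.4·sin52.5° = 2.697 m, counterclockwise.
Balancing moments: N × 2.697 = 629.4, giving N = 233 N.
ΣFx = 0: friction at the foot balances the wall's push, so f = N_wall = 233 N.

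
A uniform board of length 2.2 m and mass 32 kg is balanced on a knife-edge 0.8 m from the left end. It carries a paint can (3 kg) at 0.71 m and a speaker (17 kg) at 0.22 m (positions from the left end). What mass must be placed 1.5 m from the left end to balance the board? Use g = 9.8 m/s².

Taking torques about the knife-edge (at 0.8 m from the left end):
Beam weight: 32 × 9.8 = 313.6 N down at 1.1 m → arm 0.3 m, τ = 313.6 × 0.3 = 94.08 N·m clockwise.
Paint can: 3 × 9.8 = 29.4 N down at 0.71 m → arm 0.09 m, τ = 29.4 × 0.09 = 2.646 N·m counterclockwise.
Speaker: 17 × 9.8 = 166.6 N down at 0.22 m → arm 0.58 m, τ = 166.6 × 0.58 = 96.63 N·m counterclockwise.
Net moment of known loads = 5.196 N·m counterclockwise.
An unknown mass m at 1.5 m has arm 0.7 m; its moment is m·g·0.7 clockwise.
For rotational equilibrium, m × 9.8 × 0.7 = 5.196, so m = 5.196 / (9.8 × 0.7) = 0.757 kg.

m ≈ 0.757 kg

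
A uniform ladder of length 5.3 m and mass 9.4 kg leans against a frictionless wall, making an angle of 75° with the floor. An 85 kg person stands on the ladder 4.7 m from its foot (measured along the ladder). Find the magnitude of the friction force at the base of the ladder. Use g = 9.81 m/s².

Take moments about the foot of the ladder.
Ladder weight 9.4×9.81 = 92.21 N acts at 2.65 m along the ladder; its horizontal arm is 2.65·cos75° = 0.6859 m → τ = 63.25 N·m clockwise.
Person: 85×9.81 = 833.9 N at 4.7 m → arm 1.216 m → τ = 1014 N·m clockwise.
Wall normal N acts horizontally at the top; its moment arm is the height L sinθ = 5.3·sin75° = 5.119 m, counterclockwise.
For rotational equilibrium, N × 5.119 = 1077, so N = 210 N.
ΣFx = 0: friction at the foot balances the wall's push, so f = N_wall = 210 N.

f ≈ 210 N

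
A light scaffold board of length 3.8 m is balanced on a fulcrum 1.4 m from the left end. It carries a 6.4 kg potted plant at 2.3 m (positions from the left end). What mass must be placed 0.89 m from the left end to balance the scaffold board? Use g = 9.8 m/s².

m ≈ 11.3 kg

About the fulcrum (at 1.4 m from the left end):
Potted plant: 6.4 × 9.8 = 62.72 N down at 2.3 m → arm 0.9 m, τ = 62.72 × 0.9 = 56.45 N·m clockwise.
Net moment of known loads = 56.45 N·m clockwise.
An unknown mass m at 0.89 m has arm 0.51 m; its moment is m·g·0.51 counterclockwise.
Στ = 0 ⇒ m × 9.8 × 0.51 = 56.45 ⇒ m = 56.45 / (9.8 × 0.51) = 11.3 kg.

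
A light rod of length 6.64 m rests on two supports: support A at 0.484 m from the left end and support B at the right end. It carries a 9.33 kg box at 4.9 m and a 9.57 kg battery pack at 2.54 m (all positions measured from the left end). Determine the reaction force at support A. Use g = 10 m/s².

R_A ≈ 90.1 N

Take moments about support B.
Box: 9.33 × 10 = 93.3 N down at 4.9 m → arm 1.74 m, τ = 93.3 × 1.74 = 162.3 N·m counterclockwise.
Battery pack: 9.57 × 10 = 95.7 N down at 2.54 m → arm 4.1 m, τ = 95.7 × 4.1 = 392.4 N·m counterclockwise.
Net load moment about support B = 554.7 N·m counterclockwise.
Reaction R at support A is upward at 0.484 m, arm 6.156 m → moment R × 6.156 clockwise.
Στ = 0 ⇒ R × 6.156 = 554.7 ⇒ R = 90.1 N.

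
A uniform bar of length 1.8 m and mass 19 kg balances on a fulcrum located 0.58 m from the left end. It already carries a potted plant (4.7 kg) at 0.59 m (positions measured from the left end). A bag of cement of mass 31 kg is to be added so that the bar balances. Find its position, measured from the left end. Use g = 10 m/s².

x ≈ 0.382 m from the left end

About the fulcrum (at 0.58 m from the left end):
Beam weight: 19 × 10 = 190 N down at 0.9 m → arm 0.32 m, τ = 190 × 0.32 = 60.8 N·m clockwise.
Potted plant: 4.7 × 10 = 47 N down at 0.59 m → arm 0.01 m, τ = 47 × 0.01 = 0.47 N·m clockwise.
Net moment of existing loads = 61.27 N·m clockwise.
The bag of cement weighs 31 × 10 = 310 N and must supply an equal counterclockwise moment, so its lever arm about the fulcrum is 61.27 / 310 = 0.198 m.
That puts it at 0.58 − 0.198 = 0.382 m from the left end.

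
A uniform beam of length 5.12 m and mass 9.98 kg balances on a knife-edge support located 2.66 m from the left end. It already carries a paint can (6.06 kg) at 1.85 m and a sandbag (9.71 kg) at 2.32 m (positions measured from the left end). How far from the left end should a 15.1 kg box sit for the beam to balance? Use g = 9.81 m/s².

x ≈ 3.27 m from the left end

Take moments about the knife-edge support (at 2.66 m from the left end).
Beam weight: 9.98 × 9.81 = 97.9 N down at 2.56 m → arm 0.1 m, τ = 97.9 × 0.1 = 9.79 N·m counterclockwise.
Paint can: 6.06 × 9.81 = 59.45 N down at 1.85 m → arm 0.81 m, τ = 59.45 × 0.81 = 48.15 N·m counterclockwise.
Sandbag: 9.71 × 9.81 = 95.26 N down at 2.32 m → arm 0.34 m, τ = 95.26 × 0.34 = 32.39 N·m counterclockwise.
Net moment of existing loads = 90.33 N·m counterclockwise.
The box weighs 15.1 × 9.81 = 148.1 N and must supply an equal clockwise moment, so its lever arm about the knife-edge support is 90.33 / 148.1 = 0.61 m.
That puts it at 2.66 + 0.61 = 3.27 m from the left end.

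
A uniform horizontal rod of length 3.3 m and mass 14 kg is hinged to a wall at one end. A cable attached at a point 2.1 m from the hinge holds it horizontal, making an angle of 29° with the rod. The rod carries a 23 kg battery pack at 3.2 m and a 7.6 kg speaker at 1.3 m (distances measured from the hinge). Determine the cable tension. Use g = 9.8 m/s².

About the hinge:
Beam weight: 14 × 9.8 = 137.2 N down at 1.65 m → arm 1.65 m, τ = 137.2 × 1.65 = 226.4 N·m clockwise.
Battery pack: 23 × 9.8 = 225.4 N down at 3.2 m → arm 3.2 m, τ = 225.4 × 3.2 = 721.3 N·m clockwise.
Speaker: 7.6 × 9.8 = 74.48 N down at 1.3 m → arm 1.3 m, τ = 74.48 × 1.3 = 96.82 N·m clockwise.
Total clockwise load moment = 1045 N·m.
The cable tension T acts at 2.1 m; only its component perpendicular to the rod, T sinθ, produces torque. sin 29° = 0.4848.
Στ = 0 ⇒ T × 2.1 × 0.4848 = 1045 ⇒ T = 1045 / 1.018 = 1030 N.

T ≈ 1030 N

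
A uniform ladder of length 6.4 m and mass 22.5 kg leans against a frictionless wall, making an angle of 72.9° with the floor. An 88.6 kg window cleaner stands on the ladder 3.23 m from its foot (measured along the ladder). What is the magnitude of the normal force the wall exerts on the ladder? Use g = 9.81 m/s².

About the foot of the ladder:
Ladder weight 22.5×9.81 = 220.7 N acts at 3.2 m along the ladder; its horizontal arm is 3.2·cos72.9° = 0.9409 m → τ = 207.7 N·m clockwise.
Window cleaner: 88.6×9.81 = 869.2 N at 3.23 m → arm 0.9498 m → τ = 825.6 N·m clockwise.
Wall normal N acts horizontally at the top; its moment arm is the height L sinθ = 6.4·sin72.9° = 6.117 m, counterclockwise.
Στ = 0 ⇒ N × 6.117 = 1033 ⇒ N = 169 N.

N_wall ≈ 169 N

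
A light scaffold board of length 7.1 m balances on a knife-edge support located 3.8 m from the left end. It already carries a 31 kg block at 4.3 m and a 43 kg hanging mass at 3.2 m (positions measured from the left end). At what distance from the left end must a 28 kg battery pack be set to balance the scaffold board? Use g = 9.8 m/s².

About the knife-edge support (at 3.8 m from the left end):
Block: 31 × 9.8 = 303.8 N down at 4.3 m → arm 0.5 m, τ = 303.8 × 0.5 = 151.9 N·m clockwise.
Hanging mass: 43 × 9.8 = 421.4 N down at 3.2 m → arm 0.6 m, τ = 421.4 × 0.6 = 252.8 N·m counterclockwise.
Net moment of existing loads = 100.9 N·m counterclockwise.
The battery pack weighs 28 × 9.8 = 274.4 N and must supply an equal clockwise moment, so its lever arm about the knife-edge support is 100.9 / 274.4 = 0.368 m.
That puts it at 3.8 + 0.368 = 4.17 m from the left end.

x ≈ 4.17 m from the left end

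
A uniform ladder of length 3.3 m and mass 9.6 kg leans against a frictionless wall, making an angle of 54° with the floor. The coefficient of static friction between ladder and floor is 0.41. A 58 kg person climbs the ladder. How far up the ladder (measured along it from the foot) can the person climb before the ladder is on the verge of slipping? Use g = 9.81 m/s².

Taking torques about the foot of the ladder:
Ladder weight 9.6×9.81 = 94.18 N acts at 1.65 m along the ladder; its horizontal arm is 1.65·cos54° = 0.9698 m → τ = 91.34 N·m clockwise.
Person weight 58×9.81 = 569 N at distance d → arm d·cos54° → τ = 569·d·0.5878 clockwise.
Wall normal N at the top has arm L sinθ = 2.67 m counterclockwise, so Στ = 0 gives N·2.67 = 91.34 + 334.5·d.
ΣFy = 0 ⇒ N_floor = 663.2 N, so the maximum friction is μ_s·N_floor = 0.41×663.2 = 271.9 N. ΣFx = 0 ⇒ N_wall = f, so at the slipping point N = 271.9 N.
Substituting: 271.9×2.67 = 91.34 + 334.5·d ⇒ d = (726 − 91.34) / 334.5 = 1.9 m.

d ≈ 1.9 m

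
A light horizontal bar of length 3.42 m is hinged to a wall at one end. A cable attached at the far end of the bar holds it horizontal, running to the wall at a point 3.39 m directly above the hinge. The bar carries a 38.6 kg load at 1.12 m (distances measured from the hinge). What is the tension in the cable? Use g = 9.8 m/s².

Take moments about the hinge.
Load: 38.6 × 9.8 = 378.3 N down at 1.12 m → arm 1.12 m, τ = 378.3 × 1.12 = 423.7 N·m clockwise.
Total clockwise load moment = 423.7 N·m.
The cable tension T acts at 3.42 m; only its component perpendicular to the bar, T sinθ, produces torque. sinθ = h/√(h²+d²) = 3.39/√(3.39²+3.42²) = 0.704.
Στ = 0 ⇒ T × 3.42 × 0.704 = 423.7 ⇒ T = 423.7 / 2.408 = 176 N.

T ≈ 176 N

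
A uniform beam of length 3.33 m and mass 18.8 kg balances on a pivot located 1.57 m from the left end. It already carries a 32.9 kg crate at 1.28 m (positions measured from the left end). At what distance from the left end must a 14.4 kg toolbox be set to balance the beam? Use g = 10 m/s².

Taking torques about the pivot (at 1.57 m from the left end):
Beam weight: 18.8 × 10 = 188 N down at 1.665 m → arm 0.095 m, τ = 188 × 0.095 = 17.86 N·m clockwise.
Crate: 32.9 × 10 = 329 N down at 1.28 m → arm 0.29 m, τ = 329 × 0.29 = 95.41 N·m counterclockwise.
Net moment of existing loads = 77.55 N·m counterclockwise.
The toolbox weighs 14.4 × 10 = 144 N and must supply an equal clockwise moment, so its lever arm about the pivot is 77.55 / 144 = 0.539 m.
That puts it at 1.57 + 0.539 = 2.11 m from the left end.

x ≈ 2.11 m from the left end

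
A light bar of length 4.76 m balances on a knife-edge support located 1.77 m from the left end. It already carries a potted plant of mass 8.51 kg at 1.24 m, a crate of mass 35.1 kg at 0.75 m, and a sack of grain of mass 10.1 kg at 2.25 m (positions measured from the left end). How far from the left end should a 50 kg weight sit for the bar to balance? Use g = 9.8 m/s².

Take moments about the knife-edge support (at 1.77 m from the left end).
Potted plant: 8.51 × 9.8 = 83.4 N down at 1.24 m → arm 0.53 m, τ = 83.4 × 0.53 = 44.2 N·m counterclockwise.
Crate: 35.1 × 9.8 = 344 N down at 0.75 m → arm 1.02 m, τ = 344 × 1.02 = 350.9 N·m counterclockwise.
Sack of grain: 10.1 × 9.8 = 98.98 N down at 2.25 m → arm 0.48 m, τ = 98.98 × 0.48 = 47.51 N·m clockwise.
Net moment of existing loads = 347.6 N·m counterclockwise.
The weight weighs 50 × 9.8 = 490 N and must supply an equal clockwise moment, so its lever arm about the knife-edge support is 347.6 / 490 = 0.709 m.
That puts it at 1.77 + 0.709 = 2.48 m from the left end.

x ≈ 2.48 m from the left end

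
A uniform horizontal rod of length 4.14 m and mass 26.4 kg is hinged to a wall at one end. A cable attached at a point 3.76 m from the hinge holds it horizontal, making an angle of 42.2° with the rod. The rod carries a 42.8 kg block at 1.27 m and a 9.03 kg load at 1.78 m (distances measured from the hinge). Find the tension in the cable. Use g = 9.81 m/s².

Sum moments about the hinge (the unknown hinge reaction has zero arm there).
Beam weight: 26.4 × 9.81 = 259 N down at 2.07 m → arm 2.07 m, τ = 259 × 2.07 = 536.1 N·m clockwise.
Block: 42.8 × 9.81 = 419.9 N down at 1.27 m → arm 1.27 m, τ = 419.9 × 1.27 = 533.3 N·m clockwise.
Load: 9.03 × 9.81 = 88.58 N down at 1.78 m → arm 1.78 m, τ = 88.58 × 1.78 = 157.7 N·m clockwise.
Total clockwise load moment = 1227 N·m.
The cable tension T acts at 3.76 m; only its component perpendicular to the rod, T sinθ, produces torque. sin 42.2° = 0.6717.
Setting net torque to zero: T × 3.76 × 0.6717 = 1227 → T = 1227 / 2.526 = 486 N.

T ≈ 486 N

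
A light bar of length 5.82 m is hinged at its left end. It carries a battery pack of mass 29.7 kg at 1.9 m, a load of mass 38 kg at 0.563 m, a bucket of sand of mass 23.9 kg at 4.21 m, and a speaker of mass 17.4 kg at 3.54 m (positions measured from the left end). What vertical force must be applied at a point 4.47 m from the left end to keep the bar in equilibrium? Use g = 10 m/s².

F ≈ 537 N

Sum moments about the left end (the unknown pivot reaction has zero arm there).
Battery pack: 29.7 × 10 = 297 N down at 1.9 m → arm 1.9 m, τ = 297 × 1.9 = 564.3 N·m clockwise.
Load: 38 × 10 = 380 N down at 0.563 m → arm 0.563 m, τ = 380 × 0.563 = 213.9 N·m clockwise.
Bucket of sand: 23.9 × 10 = 239 N down at 4.21 m → arm 4.21 m, τ = 239 × 4.21 = 1006 N·m clockwise.
Speaker: 17.4 × 10 = 174 N down at 3.54 m → arm 3.54 m, τ = 174 × 3.54 = 616 N·m clockwise.
Net moment of the loads = 2400 N·m clockwise.
The upward force F acts at a point 4.47 m from the left end, arm 4.47 m, giving F × 4.47 counterclockwise.
Στ = 0 ⇒ F × 4.47 = 2400 ⇒ F = 2400 / 4.47 = 537 N.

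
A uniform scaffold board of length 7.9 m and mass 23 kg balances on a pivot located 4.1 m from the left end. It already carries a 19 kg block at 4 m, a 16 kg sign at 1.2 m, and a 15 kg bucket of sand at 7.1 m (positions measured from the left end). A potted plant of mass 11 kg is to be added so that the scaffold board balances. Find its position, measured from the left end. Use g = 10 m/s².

x ≈ 4.71 m from the left end

Take moments about the pivot (at 4.1 m from the left end).
Beam weight: 23 × 10 = 230 N down at 3.95 m → arm 0.15 m, τ = 230 × 0.15 = 34.5 N·m counterclockwise.
Block: 19 × 10 = 190 N down at 4 m → arm 0.1 m, τ = 190 × 0.1 = 19 N·m counterclockwise.
Sign: 16 × 10 = 160 N down at 1.2 m → arm 2.9 m, τ = 160 × 2.9 = 464 N·m counterclockwise.
Bucket of sand: 15 × 10 = 150 N down at 7.1 m → arm 3 m, τ = 150 × 3 = 450 N·m clockwise.
Net moment of existing loads = 67.5 N·m counterclockwise.
The potted plant weighs 11 × 10 = 110 N and must supply an equal clockwise moment, so its lever arm about the pivot is 67.5 / 110 = 0.614 m.
That puts it at 4.1 + 0.614 = 4.71 m from the left end.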